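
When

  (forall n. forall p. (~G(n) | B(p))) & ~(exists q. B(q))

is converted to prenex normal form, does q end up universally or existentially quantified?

Drive negations inward (¬∀x A ≡ ∃x ¬A, ¬∃x A ≡ ∀x ¬A, De Morgan for ∧/∨):
  (forall n. forall p. (~G(n) | B(p))) & (forall q. ~B(q))
All bound variables are already distinct, so no renaming is needed.
Finally move all quantifiers to the prefix:
  forall n. forall p. forall q. ((~G(n) | B(p)) & ~B(q))
The quantifier exists q sits under an odd number of negations, so it flips to forall q.

universal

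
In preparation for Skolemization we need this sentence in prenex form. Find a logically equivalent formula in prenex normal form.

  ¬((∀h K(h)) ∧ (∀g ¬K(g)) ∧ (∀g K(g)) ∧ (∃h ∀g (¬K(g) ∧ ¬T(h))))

Push ¬ through the quantifiers and connectives to reach negation normal form:
  (∃h ¬K(h)) ∨ (∃g K(g)) ∨ (∃g ¬K(g)) ∨ (∀h ∃g (K(g) ∨ T(h)))
Standardize variables apart so no two quantifiers bind the same name: g↦u, h↦s, g↦y.
  (∃h ¬K(h)) ∨ (∃g K(g)) ∨ (∃u ¬K(u)) ∨ (∀s ∃y (K(y) ∨ T(s)))
Pull the quantifiers to the front (each side's bound variable is not free in the other side):
  ∃h ∃g ∃u ∀s ∃y (¬K(h) ∨ K(g) ∨ ¬K(u) ∨ K(y) ∨ T(s))

∃h ∃g ∃u ∀s ∃y (¬K(h) ∨ K(g) ∨ ¬K(u) ∨ K(y) ∨ T(s))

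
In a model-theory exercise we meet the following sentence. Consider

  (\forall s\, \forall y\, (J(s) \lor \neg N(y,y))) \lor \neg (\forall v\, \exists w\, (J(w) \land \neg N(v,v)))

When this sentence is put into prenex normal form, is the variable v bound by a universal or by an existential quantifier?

existential

Drive negations inward (¬∀x A ≡ ∃x ¬A, ¬∃x A ≡ ∀x ¬A, De Morgan for ∧/∨):
  (\forall s\, \forall y\, (J(s) \lor \neg N(y,y))) \lor (\exists v\, \forall w\, (\neg J(w) \lor N(v,v)))
Extract every quantifier outward, since the variables are now distinct and don't occur free across branches:
  \forall s\, \forall y\, \exists v\, \forall w\, (J(s) \lor \neg N(y,y) \lor \neg J(w) \lor N(v,v))
The quantifier \forall v sits under an odd number of negations, so it flips to \exists v.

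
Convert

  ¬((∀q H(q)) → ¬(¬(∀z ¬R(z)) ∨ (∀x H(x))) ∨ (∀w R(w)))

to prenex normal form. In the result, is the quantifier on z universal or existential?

Rewrite implications/biconditionals: A → B as ¬A ∨ B.
  ¬(¬(∀q H(q)) ∨ ¬(¬(∀z ¬R(z)) ∨ (∀x H(x))) ∨ (∀w R(w)))
Move each ¬ inward, flipping quantifiers it crosses:
  (∀q H(q)) ∧ ((∃z R(z)) ∨ (∀x H(x))) ∧ (∃w ¬R(w))
All bound variables are already distinct, so no renaming is needed.
Finally move all quantifiers to the prefix:
  ∀q ∃z ∀x ∃w (H(q) ∧ (R(z) ∨ H(x)) ∧ ¬R(w))
The quantifier ∀z sits under an odd number of negations (counting the antecedent side of each →), so it flips to ∃z.

existential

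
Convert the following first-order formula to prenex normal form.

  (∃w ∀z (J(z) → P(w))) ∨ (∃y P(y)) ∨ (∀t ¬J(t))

∃w ∀z ∃y ∀t (¬J(z) ∨ P(w) ∨ P(y) ∨ ¬J(t))

Rewrite implications/biconditionals: A → B as ¬A ∨ B.
  (∃w ∀z (¬J(z) ∨ P(w))) ∨ (∃y P(y)) ∨ (∀t ¬J(t))
Finally move all quantifiers to the prefix:
  ∃w ∀z ∃y ∀t (¬J(z) ∨ P(w) ∨ P(y) ∨ ¬J(t))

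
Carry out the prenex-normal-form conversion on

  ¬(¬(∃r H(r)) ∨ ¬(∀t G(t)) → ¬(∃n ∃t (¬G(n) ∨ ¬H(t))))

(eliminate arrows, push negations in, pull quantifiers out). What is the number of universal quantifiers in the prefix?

Eliminate → and ↔ using ¬ and ∨.
  ¬(¬(¬(∃r H(r)) ∨ ¬(∀t G(t))) ∨ ¬(∃n ∃t (¬G(n) ∨ ¬H(t))))
Move each ¬ inward, flipping quantifiers it crosses:
  ((∀r ¬H(r)) ∨ (∃t ¬G(t))) ∧ (∃n ∃t (¬G(n) ∨ ¬H(t)))
Standardize variables apart so no two quantifiers bind the same name: t↦w1.
  ((∀r ¬H(r)) ∨ (∃t ¬G(t))) ∧ (∃n ∃w1 (¬G(n) ∨ ¬H(w1)))
Extract every quantifier outward, since the variables are now distinct and don't occur free across branches:
  ∀r ∃t ∃n ∃w1 ((¬H(r) ∨ ¬G(t)) ∧ (¬G(n) ∨ ¬H(w1)))
The prefix is ∀r ∃t ∃n ∃w1: 1 universal, 3 existential.

1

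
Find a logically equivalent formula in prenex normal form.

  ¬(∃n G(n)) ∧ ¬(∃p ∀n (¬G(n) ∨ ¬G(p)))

∀n ∀p ∃c (¬G(n) ∧ G(c) ∧ G(p))

Push ¬ through the quantifiers and connectives to reach negation normal form:
  (∀n ¬G(n)) ∧ (∀p ∃n (G(n) ∧ G(p)))
Standardize variables apart so no two quantifiers bind the same name: n↦c.
  (∀n ¬G(n)) ∧ (∀p ∃c (G(c) ∧ G(p)))
Extract every quantifier outward, since the variables are now distinct and don't occur free across branches:
  ∀n ∀p ∃c (¬G(n) ∧ G(c) ∧ G(p))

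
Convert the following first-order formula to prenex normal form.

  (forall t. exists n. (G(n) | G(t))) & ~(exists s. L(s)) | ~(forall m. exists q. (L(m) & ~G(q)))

Move each ¬ inward, flipping quantifiers it crosses:
  (forall t. exists n. (G(n) | G(t))) & (forall s. ~L(s)) | (exists m. forall q. (~L(m) | G(q)))
All bound variables are already distinct, so no renaming is needed.
Pull the quantifiers to the front (each side's bound variable is not free in the other side):
  forall t. exists n. forall s. exists m. forall q. ((G(n) | G(t)) & ~L(s) | ~L(m) | G(q))

forall t. exists n. forall s. exists m. forall q. ((G(n) | G(t)) & ~L(s) | ~L(m) | G(q))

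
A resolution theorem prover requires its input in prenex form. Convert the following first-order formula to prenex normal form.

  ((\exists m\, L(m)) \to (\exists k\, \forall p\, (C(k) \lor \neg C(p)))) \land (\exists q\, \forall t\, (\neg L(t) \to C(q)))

\forall m\, \exists k\, \forall p\, \exists q\, \forall t\, ((\neg L(m) \lor C(k) \lor \neg C(p)) \land (L(t) \lor C(q)))

First replace A → B with ¬A ∨ B.
  (\neg (\exists m\, L(m)) \lor (\exists k\, \forall p\, (C(k) \lor \neg C(p)))) \land (\exists q\, \forall t\, (\neg \neg L(t) \lor C(q)))
Move each ¬ inward, flipping quantifiers it crosses:
  ((\forall m\, \neg L(m)) \lor (\exists k\, \forall p\, (C(k) \lor \neg C(p)))) \land (\exists q\, \forall t\, (L(t) \lor C(q)))
All bound variables are already distinct, so no renaming is needed.
Pull the quantifiers to the front (each side's bound variable is not free in the other side):
  \forall m\, \exists k\, \forall p\, \exists q\, \forall t\, ((\neg L(m) \lor C(k) \lor \neg C(p)) \land (L(t) \lor C(q)))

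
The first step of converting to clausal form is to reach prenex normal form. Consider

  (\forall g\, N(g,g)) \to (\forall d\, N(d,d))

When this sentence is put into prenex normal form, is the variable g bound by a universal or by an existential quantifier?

existential

Rewrite implications/biconditionals: A → B as ¬A ∨ B.
  \neg (\forall g\, N(g,g)) \lor (\forall d\, N(d,d))
Drive negations inward (¬∀x A ≡ ∃x ¬A, ¬∃x A ≡ ∀x ¬A, De Morgan for ∧/∨):
  (\exists g\, \neg N(g,g)) \lor (\forall d\, N(d,d))
All bound variables are already distinct, so no renaming is needed.
Pull the quantifiers to the front (each side's bound variable is not free in the other side):
  \exists g\, \forall d\, (\neg N(g,g) \lor N(d,d))
The quantifier \forall g sits under an odd number of negations (counting the antecedent side of each →), so it flips to \exists g.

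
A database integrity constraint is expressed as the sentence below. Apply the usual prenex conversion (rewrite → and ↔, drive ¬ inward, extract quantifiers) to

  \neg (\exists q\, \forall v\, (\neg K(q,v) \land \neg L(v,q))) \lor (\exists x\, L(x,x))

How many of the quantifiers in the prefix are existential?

2

Move each ¬ inward, flipping quantifiers it crosses:
  (\forall q\, \exists v\, (K(q,v) \lor L(v,q))) \lor (\exists x\, L(x,x))
All bound variables are already distinct, so no renaming is needed.
Pull the quantifiers to the front (each side's bound variable is not free in the other side):
  \forall q\, \exists v\, \exists x\, (K(q,v) \lor L(v,q) \lor L(x,x))
The prefix is \forall q \exists v \exists x: 1 universal, 2 existential.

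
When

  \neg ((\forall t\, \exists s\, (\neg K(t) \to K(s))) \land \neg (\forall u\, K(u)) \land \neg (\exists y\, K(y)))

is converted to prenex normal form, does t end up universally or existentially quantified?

First replace A → B with ¬A ∨ B.
  \neg ((\forall t\, \exists s\, (\neg \neg K(t) \lor K(s))) \land \neg (\forall u\, K(u)) \land \neg (\exists y\, K(y)))
Drive negations inward (¬∀x A ≡ ∃x ¬A, ¬∃x A ≡ ∀x ¬A, De Morgan for ∧/∨):
  (\exists t\, \forall s\, (\neg K(t) \land \neg K(s))) \lor (\forall u\, K(u)) \lor (\exists y\, K(y))
All bound variables are already distinct, so no renaming is needed.
Extract every quantifier outward, since the variables are now distinct and don't occur free across branches:
  \exists t\, \forall s\, \forall u\, \exists y\, (\neg K(t) \land \neg K(s) \lor K(u) \lor K(y))
The quantifier \forall t sits under an odd number of negations (counting the antecedent side of each →), so it flips to \exists t.

existential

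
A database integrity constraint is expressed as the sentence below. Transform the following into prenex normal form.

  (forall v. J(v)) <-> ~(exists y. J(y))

exists v. forall y. exists a. forall q. ((~J(v) | ~J(y)) & (J(a) | J(q)))

Rewrite implications/biconditionals: A → B as ¬A ∨ B; A ↔ B as (¬A ∨ B) ∧ (¬B ∨ A).
  (~(forall v. J(v)) | ~(exists y. J(y))) & (~~(exists y. J(y)) | (forall v. J(v)))
Drive negations inward (¬∀x A ≡ ∃x ¬A, ¬∃x A ≡ ∀x ¬A, De Morgan for ∧/∨):
  ((exists v. ~J(v)) | (forall y. ~J(y))) & ((exists y. J(y)) | (forall v. J(v)))
Standardize variables apart so no two quantifiers bind the same name: y↦a, v↦q.
  ((exists v. ~J(v)) | (forall y. ~J(y))) & ((exists a. J(a)) | (forall q. J(q)))
Extract every quantifier outward, since the variables are now distinct and don't occur free across branches:
  exists v. forall y. exists a. forall q. ((~J(v) | ~J(y)) & (J(a) | J(q)))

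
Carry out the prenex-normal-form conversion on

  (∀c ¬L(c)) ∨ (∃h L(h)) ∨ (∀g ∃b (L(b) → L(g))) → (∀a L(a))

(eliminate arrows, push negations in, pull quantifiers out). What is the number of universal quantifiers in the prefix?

First replace A → B with ¬A ∨ B.
  ¬((∀c ¬L(c)) ∨ (∃h L(h)) ∨ (∀g ∃b (¬L(b) ∨ L(g)))) ∨ (∀a L(a))
Move each ¬ inward, flipping quantifiers it crosses:
  (∃c L(c)) ∧ (∀h ¬L(h)) ∧ (∃g ∀b (L(b) ∧ ¬L(g))) ∨ (∀a L(a))
Pull the quantifiers to the front (each side's bound variable is not free in the other side):
  ∃c ∀h ∃g ∀b ∀a (L(c) ∧ ¬L(h) ∧ L(b) ∧ ¬L(g) ∨ L(a))
The prefix is ∃c ∀h ∃g ∀b ∀a: 3 universal, 2 existential.

3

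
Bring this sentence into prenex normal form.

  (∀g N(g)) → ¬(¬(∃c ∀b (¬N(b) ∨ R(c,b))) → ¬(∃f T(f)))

Rewrite implications/biconditionals: A → B as ¬A ∨ B.
  ¬(∀g N(g)) ∨ ¬(¬¬(∃c ∀b (¬N(b) ∨ R(c,b))) ∨ ¬(∃f T(f)))
Move each ¬ inward, flipping quantifiers it crosses:
  (∃g ¬N(g)) ∨ (∀c ∃b (N(b) ∧ ¬R(c,b))) ∧ (∃f T(f))
Finally move all quantifiers to the prefix:
  ∃g ∀c ∃b ∃f (¬N(g) ∨ N(b) ∧ ¬R(c,b) ∧ T(f))

∃g ∀c ∃b ∃f (¬N(g) ∨ N(b) ∧ ¬R(c,b) ∧ T(f))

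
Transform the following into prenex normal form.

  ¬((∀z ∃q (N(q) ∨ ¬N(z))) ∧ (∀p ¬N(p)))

Push ¬ through the quantifiers and connectives to reach negation normal form:
  (∃z ∀q (¬N(q) ∧ N(z))) ∨ (∃p N(p))
All bound variables are already distinct, so no renaming is needed.
Pull the quantifiers to the front (each side's bound variable is not free in the other side):
  ∃z ∀q ∃p (¬N(q) ∧ N(z) ∨ N(p))

∃z ∀q ∃p (¬N(q) ∧ N(z) ∨ N(p))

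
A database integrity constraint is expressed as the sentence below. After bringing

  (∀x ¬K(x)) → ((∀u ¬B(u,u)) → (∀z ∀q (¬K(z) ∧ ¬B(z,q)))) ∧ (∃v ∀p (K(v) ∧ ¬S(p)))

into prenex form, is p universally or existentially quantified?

universal

Rewrite implications/biconditionals: A → B as ¬A ∨ B.
  ¬(∀x ¬K(x)) ∨ (¬(∀u ¬B(u,u)) ∨ (∀z ∀q (¬K(z) ∧ ¬B(z,q)))) ∧ (∃v ∀p (K(v) ∧ ¬S(p)))
Push ¬ through the quantifiers and connectives to reach negation normal form:
  (∃x K(x)) ∨ ((∃u B(u,u)) ∨ (∀z ∀q (¬K(z) ∧ ¬B(z,q)))) ∧ (∃v ∀p (K(v) ∧ ¬S(p)))
All bound variables are already distinct, so no renaming is needed.
Finally move all quantifiers to the prefix:
  ∃x ∃u ∀z ∀q ∃v ∀p (K(x) ∨ (B(u,u) ∨ ¬K(z) ∧ ¬B(z,q)) ∧ K(v) ∧ ¬S(p))
The quantifier ∀p sits under an even number of negations (counting the antecedent side of each →), so it remains universal.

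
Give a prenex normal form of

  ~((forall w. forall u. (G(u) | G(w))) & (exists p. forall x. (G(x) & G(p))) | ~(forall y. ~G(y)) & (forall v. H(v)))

exists w. exists u. forall p. exists x. forall y. exists v. ((~G(u) & ~G(w) | ~G(x) | ~G(p)) & (~G(y) | ~H(v)))

Drive negations inward (¬∀x A ≡ ∃x ¬A, ¬∃x A ≡ ∀x ¬A, De Morgan for ∧/∨):
  ((exists w. exists u. (~G(u) & ~G(w))) | (forall p. exists x. (~G(x) | ~G(p)))) & ((forall y. ~G(y)) | (exists v. ~H(v)))
All bound variables are already distinct, so no renaming is needed.
Pull the quantifiers to the front (each side's bound variable is not free in the other side):
  exists w. exists u. forall p. exists x. forall y. exists v. ((~G(u) & ~G(w) | ~G(x) | ~G(p)) & (~G(y) | ~H(v)))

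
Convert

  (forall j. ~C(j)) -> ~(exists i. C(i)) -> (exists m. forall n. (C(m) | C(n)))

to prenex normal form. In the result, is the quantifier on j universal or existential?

Rewrite implications/biconditionals: A → B as ¬A ∨ B.
  ~(forall j. ~C(j)) | ~~(exists i. C(i)) | (exists m. forall n. (C(m) | C(n)))
Push ¬ through the quantifiers and connectives to reach negation normal form:
  (exists j. C(j)) | (exists i. C(i)) | (exists m. forall n. (C(m) | C(n)))
Pull the quantifiers to the front (each side's bound variable is not free in the other side):
  exists j. exists i. exists m. forall n. (C(j) | C(i) | C(m) | C(n))
The quantifier forall j sits under an odd number of negations (counting the antecedent side of each →), so it flips to exists j.

existential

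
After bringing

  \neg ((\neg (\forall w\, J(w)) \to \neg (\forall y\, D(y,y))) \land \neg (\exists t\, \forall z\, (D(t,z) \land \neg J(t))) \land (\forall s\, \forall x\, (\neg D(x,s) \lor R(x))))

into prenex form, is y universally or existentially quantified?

universal

First replace A → B with ¬A ∨ B.
  \neg ((\neg \neg (\forall w\, J(w)) \lor \neg (\forall y\, D(y,y))) \land \neg (\exists t\, \forall z\, (D(t,z) \land \neg J(t))) \land (\forall s\, \forall x\, (\neg D(x,s) \lor R(x))))
Push ¬ through the quantifiers and connectives to reach negation normal form:
  (\exists w\, \neg J(w)) \land (\forall y\, D(y,y)) \lor (\exists t\, \forall z\, (D(t,z) \land \neg J(t))) \lor (\exists s\, \exists x\, (D(x,s) \land \neg R(x)))
All bound variables are already distinct, so no renaming is needed.
Finally move all quantifiers to the prefix:
  \exists w\, \forall y\, \exists t\, \forall z\, \exists s\, \exists x\, (\neg J(w) \land D(y,y) \lor D(t,z) \land \neg J(t) \lor D(x,s) \land \neg R(x))
The quantifier \forall y sits under an even number of negations (counting the antecedent side of each →), so it remains universal.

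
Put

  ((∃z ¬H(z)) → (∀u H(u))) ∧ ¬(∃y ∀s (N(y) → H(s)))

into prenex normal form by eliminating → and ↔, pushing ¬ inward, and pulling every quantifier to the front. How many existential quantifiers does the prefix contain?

1

Eliminate → and ↔ using ¬ and ∨.
  (¬(∃z ¬H(z)) ∨ (∀u H(u))) ∧ ¬(∃y ∀s (¬N(y) ∨ H(s)))
Push ¬ through the quantifiers and connectives to reach negation normal form:
  ((∀z H(z)) ∨ (∀u H(u))) ∧ (∀y ∃s (N(y) ∧ ¬H(s)))
All bound variables are already distinct, so no renaming is needed.
Finally move all quantifiers to the prefix:
  ∀z ∀u ∀y ∃s ((H(z) ∨ H(u)) ∧ N(y) ∧ ¬H(s))
The prefix is ∀z ∀u ∀y ∃s: 3 universal, 1 existential.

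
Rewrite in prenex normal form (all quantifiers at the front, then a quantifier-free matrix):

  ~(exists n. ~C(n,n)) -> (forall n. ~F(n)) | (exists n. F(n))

exists n. forall a. exists x. (~C(n,n) | ~F(a) | F(x))

Eliminate → and ↔ using ¬ and ∨.
  ~~(exists n. ~C(n,n)) | (forall n. ~F(n)) | (exists n. F(n))
Drive negations inward (¬∀x A ≡ ∃x ¬A, ¬∃x A ≡ ∀x ¬A, De Morgan for ∧/∨):
  (exists n. ~C(n,n)) | (forall n. ~F(n)) | (exists n. F(n))
Rename bound variables to avoid capture: n↦a, n↦x.
  (exists n. ~C(n,n)) | (forall a. ~F(a)) | (exists x. F(x))
Extract every quantifier outward, since the variables are now distinct and don't occur free across branches:
  exists n. forall a. exists x. (~C(n,n) | ~F(a) | F(x))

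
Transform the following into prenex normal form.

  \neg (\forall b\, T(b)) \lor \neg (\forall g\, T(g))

Push ¬ through the quantifiers and connectives to reach negation normal form:
  (\exists b\, \neg T(b)) \lor (\exists g\, \neg T(g))
All bound variables are already distinct, so no renaming is needed.
Extract every quantifier outward, since the variables are now distinct and don't occur free across branches:
  \exists b\, \exists g\, (\neg T(b) \lor \neg T(g))

\exists b\, \exists g\, (\neg T(b) \lor \neg T(g))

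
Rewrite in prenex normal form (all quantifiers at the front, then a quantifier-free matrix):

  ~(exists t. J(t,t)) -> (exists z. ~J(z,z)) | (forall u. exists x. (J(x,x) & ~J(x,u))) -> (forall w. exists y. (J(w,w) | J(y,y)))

exists t. forall z. exists u. forall x. forall w. exists y. (J(t,t) | J(z,z) & (~J(x,x) | J(x,u)) | J(w,w) | J(y,y))

First replace A → B with ¬A ∨ B.
  ~~(exists t. J(t,t)) | ~((exists z. ~J(z,z)) | (forall u. exists x. (J(x,x) & ~J(x,u)))) | (forall w. exists y. (J(w,w) | J(y,y)))
Push ¬ through the quantifiers and connectives to reach negation normal form:
  (exists t. J(t,t)) | (forall z. J(z,z)) & (exists u. forall x. (~J(x,x) | J(x,u))) | (forall w. exists y. (J(w,w) | J(y,y)))
All bound variables are already distinct, so no renaming is needed.
Finally move all quantifiers to the prefix:
  exists t. forall z. exists u. forall x. forall w. exists y. (J(t,t) | J(z,z) & (~J(x,x) | J(x,u)) | J(w,w) | J(y,y))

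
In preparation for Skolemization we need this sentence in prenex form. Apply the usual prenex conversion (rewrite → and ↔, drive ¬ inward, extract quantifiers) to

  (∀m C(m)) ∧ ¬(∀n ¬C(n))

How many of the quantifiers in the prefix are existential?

Move each ¬ inward, flipping quantifiers it crosses:
  (∀m C(m)) ∧ (∃n C(n))
All bound variables are already distinct, so no renaming is needed.
Pull the quantifiers to the front (each side's bound variable is not free in the other side):
  ∀m ∃n (C(m) ∧ C(n))
The prefix is ∀m ∃n: 1 universal, 1 existential.

1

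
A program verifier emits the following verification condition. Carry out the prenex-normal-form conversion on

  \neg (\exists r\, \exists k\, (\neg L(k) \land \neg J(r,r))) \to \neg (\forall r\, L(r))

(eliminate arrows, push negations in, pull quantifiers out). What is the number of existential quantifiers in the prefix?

Rewrite implications/biconditionals: A → B as ¬A ∨ B.
  \neg \neg (\exists r\, \exists k\, (\neg L(k) \land \neg J(r,r))) \lor \neg (\forall r\, L(r))
Drive negations inward (¬∀x A ≡ ∃x ¬A, ¬∃x A ≡ ∀x ¬A, De Morgan for ∧/∨):
  (\exists r\, \exists k\, (\neg L(k) \land \neg J(r,r))) \lor (\exists r\, \neg L(r))
Give each quantifier a distinct variable: r↦u.
  (\exists r\, \exists k\, (\neg L(k) \land \neg J(r,r))) \lor (\exists u\, \neg L(u))
Finally move all quantifiers to the prefix:
  \exists r\, \exists k\, \exists u\, (\neg L(k) \land \neg J(r,r) \lor \neg L(u))
The prefix is \exists r \exists k \exists u: 0 universal, 3 existential.

3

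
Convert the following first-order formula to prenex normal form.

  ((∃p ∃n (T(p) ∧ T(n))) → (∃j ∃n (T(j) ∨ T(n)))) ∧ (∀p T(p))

∀p ∀n ∃j ∃v ∀q ((¬T(p) ∨ ¬T(n) ∨ T(j) ∨ T(v)) ∧ T(q))

First replace A → B with ¬A ∨ B.
  (¬(∃p ∃n (T(p) ∧ T(n))) ∨ (∃j ∃n (T(j) ∨ T(n)))) ∧ (∀p T(p))
Drive negations inward (¬∀x A ≡ ∃x ¬A, ¬∃x A ≡ ∀x ¬A, De Morgan for ∧/∨):
  ((∀p ∀n (¬T(p) ∨ ¬T(n))) ∨ (∃j ∃n (T(j) ∨ T(n)))) ∧ (∀p T(p))
Rename bound variables to avoid capture: n↦v, p↦q.
  ((∀p ∀n (¬T(p) ∨ ¬T(n))) ∨ (∃j ∃v (T(j) ∨ T(v)))) ∧ (∀q T(q))
Extract every quantifier outward, since the variables are now distinct and don't occur free across branches:
  ∀p ∀n ∃j ∃v ∀q ((¬T(p) ∨ ¬T(n) ∨ T(j) ∨ T(v)) ∧ T(q))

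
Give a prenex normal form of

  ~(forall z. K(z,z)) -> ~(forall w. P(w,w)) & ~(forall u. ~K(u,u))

forall z. exists w. exists u. (K(z,z) | ~P(w,w) & K(u,u))

Rewrite implications/biconditionals: A → B as ¬A ∨ B.
  ~~(forall z. K(z,z)) | ~(forall w. P(w,w)) & ~(forall u. ~K(u,u))
Drive negations inward (¬∀x A ≡ ∃x ¬A, ¬∃x A ≡ ∀x ¬A, De Morgan for ∧/∨):
  (forall z. K(z,z)) | (exists w. ~P(w,w)) & (exists u. K(u,u))
All bound variables are already distinct, so no renaming is needed.
Finally move all quantifiers to the prefix:
  forall z. exists w. exists u. (K(z,z) | ~P(w,w) & K(u,u))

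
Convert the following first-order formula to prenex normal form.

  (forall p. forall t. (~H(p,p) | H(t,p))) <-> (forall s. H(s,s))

Rewrite implications/biconditionals: A → B as ¬A ∨ B; A ↔ B as (¬A ∨ B) ∧ (¬B ∨ A).
  (~(forall p. forall t. (~H(p,p) | H(t,p))) | (forall s. H(s,s))) & (~(forall s. H(s,s)) | (forall p. forall t. (~H(p,p) | H(t,p))))
Move each ¬ inward, flipping quantifiers it crosses:
  ((exists p. exists t. (H(p,p) & ~H(t,p))) | (forall s. H(s,s))) & ((exists s. ~H(s,s)) | (forall p. forall t. (~H(p,p) | H(t,p))))
Standardize variables apart so no two quantifiers bind the same name: s↦a, p↦c, t↦b.
  ((exists p. exists t. (H(p,p) & ~H(t,p))) | (forall s. H(s,s))) & ((exists a. ~H(a,a)) | (forall c. forall b. (~H(c,c) | H(b,c))))
Extract every quantifier outward, since the variables are now distinct and don't occur free across branches:
  exists p. exists t. forall s. exists a. forall c. forall b. ((H(p,p) & ~H(t,p) | H(s,s)) & (~H(a,a) | ~H(c,c) | H(b,c)))

exists p. exists t. forall s. exists a. forall c. forall b. ((H(p,p) & ~H(t,p) | H(s,s)) & (~H(a,a) | ~H(c,c) | H(b,c)))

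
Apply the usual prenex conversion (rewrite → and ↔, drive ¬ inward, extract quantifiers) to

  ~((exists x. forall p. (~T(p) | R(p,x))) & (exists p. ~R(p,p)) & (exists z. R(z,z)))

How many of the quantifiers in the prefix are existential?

Drive negations inward (¬∀x A ≡ ∃x ¬A, ¬∃x A ≡ ∀x ¬A, De Morgan for ∧/∨):
  (forall x. exists p. (T(p) & ~R(p,x))) | (forall p. R(p,p)) | (forall z. ~R(z,z))
Rename bound variables to avoid capture: p↦s.
  (forall x. exists p. (T(p) & ~R(p,x))) | (forall s. R(s,s)) | (forall z. ~R(z,z))
Extract every quantifier outward, since the variables are now distinct and don't occur free across branches:
  forall x. exists p. forall s. forall z. (T(p) & ~R(p,x) | R(s,s) | ~R(z,z))
The prefix is forall x exists p forall s forall z: 3 universal, 1 existential.

1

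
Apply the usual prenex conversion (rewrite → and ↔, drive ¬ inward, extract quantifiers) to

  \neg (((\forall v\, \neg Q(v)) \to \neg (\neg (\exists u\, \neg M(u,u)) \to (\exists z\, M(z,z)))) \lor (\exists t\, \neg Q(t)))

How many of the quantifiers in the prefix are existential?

Eliminate → and ↔ using ¬ and ∨.
  \neg (\neg (\forall v\, \neg Q(v)) \lor \neg (\neg \neg (\exists u\, \neg M(u,u)) \lor (\exists z\, M(z,z))) \lor (\exists t\, \neg Q(t)))
Push ¬ through the quantifiers and connectives to reach negation normal form:
  (\forall v\, \neg Q(v)) \land ((\exists u\, \neg M(u,u)) \lor (\exists z\, M(z,z))) \land (\forall t\, Q(t))
Extract every quantifier outward, since the variables are now distinct and don't occur free across branches:
  \forall v\, \exists u\, \exists z\, \forall t\, (\neg Q(v) \land (\neg M(u,u) \lor M(z,z)) \land Q(t))
The prefix is \forall v \exists u \exists z \forall t: 2 universal, 2 existential.

2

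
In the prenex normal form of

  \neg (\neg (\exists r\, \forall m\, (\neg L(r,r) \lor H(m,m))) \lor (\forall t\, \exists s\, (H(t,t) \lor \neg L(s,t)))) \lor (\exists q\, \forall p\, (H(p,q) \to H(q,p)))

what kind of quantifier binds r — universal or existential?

Eliminate → and ↔ using ¬ and ∨.
  \neg (\neg (\exists r\, \forall m\, (\neg L(r,r) \lor H(m,m))) \lor (\forall t\, \exists s\, (H(t,t) \lor \neg L(s,t)))) \lor (\exists q\, \forall p\, (\neg H(p,q) \lor H(q,p)))
Push ¬ through the quantifiers and connectives to reach negation normal form:
  (\exists r\, \forall m\, (\neg L(r,r) \lor H(m,m))) \land (\exists t\, \forall s\, (\neg H(t,t) \land L(s,t))) \lor (\exists q\, \forall p\, (\neg H(p,q) \lor H(q,p)))
All bound variables are already distinct, so no renaming is needed.
Extract every quantifier outward, since the variables are now distinct and don't occur free across branches:
  \exists r\, \forall m\, \exists t\, \forall s\, \exists q\, \forall p\, ((\neg L(r,r) \lor H(m,m)) \land \neg H(t,t) \land L(s,t) \lor \neg H(p,q) \lor H(q,p))
The quantifier \exists r sits under an even number of negations (counting the antecedent side of each →), so it remains existential.

existential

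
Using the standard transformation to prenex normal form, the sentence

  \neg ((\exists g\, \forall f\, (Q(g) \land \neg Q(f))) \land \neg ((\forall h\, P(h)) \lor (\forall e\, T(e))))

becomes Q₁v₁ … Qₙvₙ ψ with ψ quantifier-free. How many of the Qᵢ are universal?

3

Drive negations inward (¬∀x A ≡ ∃x ¬A, ¬∃x A ≡ ∀x ¬A, De Morgan for ∧/∨):
  (\forall g\, \exists f\, (\neg Q(g) \lor Q(f))) \lor (\forall h\, P(h)) \lor (\forall e\, T(e))
Extract every quantifier outward, since the variables are now distinct and don't occur free across branches:
  \forall g\, \exists f\, \forall h\, \forall e\, (\neg Q(g) \lor Q(f) \lor P(h) \lor T(e))
The prefix is \forall g \exists f \forall h \forall e: 3 universal, 1 existential.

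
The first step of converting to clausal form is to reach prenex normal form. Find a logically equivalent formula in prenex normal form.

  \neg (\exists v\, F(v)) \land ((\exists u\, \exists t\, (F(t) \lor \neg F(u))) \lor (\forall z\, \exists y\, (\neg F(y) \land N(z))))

\forall v\, \exists u\, \exists t\, \forall z\, \exists y\, (\neg F(v) \land (F(t) \lor \neg F(u) \lor \neg F(y) \land N(z)))

Move each ¬ inward, flipping quantifiers it crosses:
  (\forall v\, \neg F(v)) \land ((\exists u\, \exists t\, (F(t) \lor \neg F(u))) \lor (\forall z\, \exists y\, (\neg F(y) \land N(z))))
All bound variables are already distinct, so no renaming is needed.
Pull the quantifiers to the front (each side's bound variable is not free in the other side):
  \forall v\, \exists u\, \exists t\, \forall z\, \exists y\, (\neg F(v) \land (F(t) \lor \neg F(u) \lor \neg F(y) \land N(z)))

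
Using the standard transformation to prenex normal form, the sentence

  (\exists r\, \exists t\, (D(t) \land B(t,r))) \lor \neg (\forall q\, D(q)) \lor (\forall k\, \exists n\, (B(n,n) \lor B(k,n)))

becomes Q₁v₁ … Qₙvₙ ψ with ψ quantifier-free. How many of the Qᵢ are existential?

4

Move each ¬ inward, flipping quantifiers it crosses:
  (\exists r\, \exists t\, (D(t) \land B(t,r))) \lor (\exists q\, \neg D(q)) \lor (\forall k\, \exists n\, (B(n,n) \lor B(k,n)))
All bound variables are already distinct, so no renaming is needed.
Pull the quantifiers to the front (each side's bound variable is not free in the other side):
  \exists r\, \exists t\, \exists q\, \forall k\, \exists n\, (D(t) \land B(t,r) \lor \neg D(q) \lor B(n,n) \lor B(k,n))
The prefix is \exists r \exists t \exists q \forall k \exists n: 1 universal, 4 existential.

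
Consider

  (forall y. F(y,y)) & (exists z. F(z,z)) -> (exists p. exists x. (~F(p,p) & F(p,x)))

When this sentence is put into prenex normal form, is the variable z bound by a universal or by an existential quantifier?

Eliminate → and ↔ using ¬ and ∨.
  ~((forall y. F(y,y)) & (exists z. F(z,z))) | (exists p. exists x. (~F(p,p) & F(p,x)))
Push ¬ through the quantifiers and connectives to reach negation normal form:
  (exists y. ~F(y,y)) | (forall z. ~F(z,z)) | (exists p. exists x. (~F(p,p) & F(p,x)))
Finally move all quantifiers to the prefix:
  exists y. forall z. exists p. exists x. (~F(y,y) | ~F(z,z) | ~F(p,p) & F(p,x))
The quantifier exists z sits under an odd number of negations (counting the antecedent side of each →), so it flips to forall z.

universal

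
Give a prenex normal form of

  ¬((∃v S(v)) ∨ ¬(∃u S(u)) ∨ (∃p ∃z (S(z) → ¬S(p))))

Rewrite implications/biconditionals: A → B as ¬A ∨ B.
  ¬((∃v S(v)) ∨ ¬(∃u S(u)) ∨ (∃p ∃z (¬S(z) ∨ ¬S(p))))
Drive negations inward (¬∀x A ≡ ∃x ¬A, ¬∃x A ≡ ∀x ¬A, De Morgan for ∧/∨):
  (∀v ¬S(v)) ∧ (∃u S(u)) ∧ (∀p ∀z (S(z) ∧ S(p)))
Extract every quantifier outward, since the variables are now distinct and don't occur free across branches:
  ∀v ∃u ∀p ∀z (¬S(v) ∧ S(u) ∧ S(z) ∧ S(p))

∀v ∃u ∀p ∀z (¬S(v) ∧ S(u) ∧ S(z) ∧ S(p))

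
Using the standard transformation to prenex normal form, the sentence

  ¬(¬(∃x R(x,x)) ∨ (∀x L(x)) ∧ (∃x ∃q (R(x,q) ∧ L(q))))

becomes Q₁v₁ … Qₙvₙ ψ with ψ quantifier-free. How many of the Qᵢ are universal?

Drive negations inward (¬∀x A ≡ ∃x ¬A, ¬∃x A ≡ ∀x ¬A, De Morgan for ∧/∨):
  (∃x R(x,x)) ∧ ((∃x ¬L(x)) ∨ (∀x ∀q (¬R(x,q) ∨ ¬L(q))))
Rename bound variables to avoid capture: x↦v, x↦v1.
  (∃x R(x,x)) ∧ ((∃v ¬L(v)) ∨ (∀v1 ∀q (¬R(v1,q) ∨ ¬L(q))))
Pull the quantifiers to the front (each side's bound variable is not free in the other side):
  ∃x ∃v ∀v1 ∀q (R(x,x) ∧ (¬L(v) ∨ ¬R(v1,q) ∨ ¬L(q)))
The prefix is ∃x ∃v ∀v1 ∀q: 2 universal, 2 existential.

2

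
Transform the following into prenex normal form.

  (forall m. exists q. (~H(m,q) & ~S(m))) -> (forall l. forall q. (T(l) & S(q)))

exists m. forall q. forall l. forall y1. (H(m,q) | S(m) | T(l) & S(y1))

Eliminate → and ↔ using ¬ and ∨.
  ~(forall m. exists q. (~H(m,q) & ~S(m))) | (forall l. forall q. (T(l) & S(q)))
Move each ¬ inward, flipping quantifiers it crosses:
  (exists m. forall q. (H(m,q) | S(m))) | (forall l. forall q. (T(l) & S(q)))
Standardize variables apart so no two quantifiers bind the same name: q↦y1.
  (exists m. forall q. (H(m,q) | S(m))) | (forall l. forall y1. (T(l) & S(y1)))
Finally move all quantifiers to the prefix:
  exists m. forall q. forall l. forall y1. (H(m,q) | S(m) | T(l) & S(y1))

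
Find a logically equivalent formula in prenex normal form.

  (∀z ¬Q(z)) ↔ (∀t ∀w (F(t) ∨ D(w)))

First replace A → B with ¬A ∨ B; A ↔ B as (¬A ∨ B) ∧ (¬B ∨ A).
  (¬(∀z ¬Q(z)) ∨ (∀t ∀w (F(t) ∨ D(w)))) ∧ (¬(∀t ∀w (F(t) ∨ D(w))) ∨ (∀z ¬Q(z)))
Drive negations inward (¬∀x A ≡ ∃x ¬A, ¬∃x A ≡ ∀x ¬A, De Morgan for ∧/∨):
  ((∃z Q(z)) ∨ (∀t ∀w (F(t) ∨ D(w)))) ∧ ((∃t ∃w (¬F(t) ∧ ¬D(w))) ∨ (∀z ¬Q(z)))
Rename bound variables to avoid capture: t↦s, w↦c, z↦v1.
  ((∃z Q(z)) ∨ (∀t ∀w (F(t) ∨ D(w)))) ∧ ((∃s ∃c (¬F(s) ∧ ¬D(c))) ∨ (∀v1 ¬Q(v1)))
Extract every quantifier outward, since the variables are now distinct and don't occur free across branches:
  ∃z ∀t ∀w ∃s ∃c ∀v1 ((Q(z) ∨ F(t) ∨ D(w)) ∧ (¬F(s) ∧ ¬D(c) ∨ ¬Q(v1)))

∃z ∀t ∀w ∃s ∃c ∀v1 ((Q(z) ∨ F(t) ∨ D(w)) ∧ (¬F(s) ∧ ¬D(c) ∨ ¬Q(v1)))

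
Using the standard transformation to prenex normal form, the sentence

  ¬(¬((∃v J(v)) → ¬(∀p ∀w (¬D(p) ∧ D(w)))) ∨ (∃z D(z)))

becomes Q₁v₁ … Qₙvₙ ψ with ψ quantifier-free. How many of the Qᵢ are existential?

2

Eliminate → and ↔ using ¬ and ∨.
  ¬(¬(¬(∃v J(v)) ∨ ¬(∀p ∀w (¬D(p) ∧ D(w)))) ∨ (∃z D(z)))
Move each ¬ inward, flipping quantifiers it crosses:
  ((∀v ¬J(v)) ∨ (∃p ∃w (D(p) ∨ ¬D(w)))) ∧ (∀z ¬D(z))
All bound variables are already distinct, so no renaming is needed.
Extract every quantifier outward, since the variables are now distinct and don't occur free across branches:
  ∀v ∃p ∃w ∀z ((¬J(v) ∨ D(p) ∨ ¬D(w)) ∧ ¬D(z))
The prefix is ∀v ∃p ∃w ∀z: 2 universal, 2 existential.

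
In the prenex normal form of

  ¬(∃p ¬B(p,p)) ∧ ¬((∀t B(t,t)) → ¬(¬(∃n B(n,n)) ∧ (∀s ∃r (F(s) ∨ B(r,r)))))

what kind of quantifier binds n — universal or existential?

Eliminate → and ↔ using ¬ and ∨.
  ¬(∃p ¬B(p,p)) ∧ ¬(¬(∀t B(t,t)) ∨ ¬(¬(∃n B(n,n)) ∧ (∀s ∃r (F(s) ∨ B(r,r)))))
Move each ¬ inward, flipping quantifiers it crosses:
  (∀p B(p,p)) ∧ (∀t B(t,t)) ∧ (∀n ¬B(n,n)) ∧ (∀s ∃r (F(s) ∨ B(r,r)))
All bound variables are already distinct, so no renaming is needed.
Extract every quantifier outward, since the variables are now distinct and don't occur free across branches:
  ∀p ∀t ∀n ∀s ∃r (B(p,p) ∧ B(t,t) ∧ ¬B(n,n) ∧ (F(s) ∨ B(r,r)))
The quantifier ∃n sits under an odd number of negations (counting the antecedent side of each →), so it flips to ∀n.

universal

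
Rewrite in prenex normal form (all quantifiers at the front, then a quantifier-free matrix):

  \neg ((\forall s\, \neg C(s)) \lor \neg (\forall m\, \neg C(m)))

Push ¬ through the quantifiers and connectives to reach negation normal form:
  (\exists s\, C(s)) \land (\forall m\, \neg C(m))
Extract every quantifier outward, since the variables are now distinct and don't occur free across branches:
  \exists s\, \forall m\, (C(s) \land \neg C(m))

\exists s\, \forall m\, (C(s) \land \neg C(m))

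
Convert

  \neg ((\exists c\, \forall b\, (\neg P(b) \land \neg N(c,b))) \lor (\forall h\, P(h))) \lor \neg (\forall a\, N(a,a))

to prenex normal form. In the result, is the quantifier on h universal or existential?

Move each ¬ inward, flipping quantifiers it crosses:
  (\forall c\, \exists b\, (P(b) \lor N(c,b))) \land (\exists h\, \neg P(h)) \lor (\exists a\, \neg N(a,a))
All bound variables are already distinct, so no renaming is needed.
Finally move all quantifiers to the prefix:
  \forall c\, \exists b\, \exists h\, \exists a\, ((P(b) \lor N(c,b)) \land \neg P(h) \lor \neg N(a,a))
The quantifier \forall h sits under an odd number of negations, so it flips to \exists h.

existential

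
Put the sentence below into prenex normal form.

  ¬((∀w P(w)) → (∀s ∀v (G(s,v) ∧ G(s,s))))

First replace A → B with ¬A ∨ B.
  ¬(¬(∀w P(w)) ∨ (∀s ∀v (G(s,v) ∧ G(s,s))))
Push ¬ through the quantifiers and connectives to reach negation normal form:
  (∀w P(w)) ∧ (∃s ∃v (¬G(s,v) ∨ ¬G(s,s)))
Extract every quantifier outward, since the variables are now distinct and don't occur free across branches:
  ∀w ∃s ∃v (P(w) ∧ (¬G(s,v) ∨ ¬G(s,s)))

∀w ∃s ∃v (P(w) ∧ (¬G(s,v) ∨ ¬G(s,s)))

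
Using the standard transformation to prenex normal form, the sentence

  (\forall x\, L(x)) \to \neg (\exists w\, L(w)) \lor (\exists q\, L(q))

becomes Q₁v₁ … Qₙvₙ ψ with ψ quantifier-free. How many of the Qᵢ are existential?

Rewrite implications/biconditionals: A → B as ¬A ∨ B.
  \neg (\forall x\, L(x)) \lor \neg (\exists w\, L(w)) \lor (\exists q\, L(q))
Push ¬ through the quantifiers and connectives to reach negation normal form:
  (\exists x\, \neg L(x)) \lor (\forall w\, \neg L(w)) \lor (\exists q\, L(q))
All bound variables are already distinct, so no renaming is needed.
Extract every quantifier outward, since the variables are now distinct and don't occur free across branches:
  \exists x\, \forall w\, \exists q\, (\neg L(x) \lor \neg L(w) \lor L(q))
The prefix is \exists x \forall w \exists q: 1 universal, 2 existential.

2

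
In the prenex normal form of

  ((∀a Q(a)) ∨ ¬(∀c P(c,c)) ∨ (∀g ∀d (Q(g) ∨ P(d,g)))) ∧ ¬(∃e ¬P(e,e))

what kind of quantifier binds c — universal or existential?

Push ¬ through the quantifiers and connectives to reach negation normal form:
  ((∀a Q(a)) ∨ (∃c ¬P(c,c)) ∨ (∀g ∀d (Q(g) ∨ P(d,g)))) ∧ (∀e P(e,e))
All bound variables are already distinct, so no renaming is needed.
Extract every quantifier outward, since the variables are now distinct and don't occur free across branches:
  ∀a ∃c ∀g ∀d ∀e ((Q(a) ∨ ¬P(c,c) ∨ Q(g) ∨ P(d,g)) ∧ P(e,e))
The quantifier ∀c sits under an odd number of negations, so it flips to ∃c.

existential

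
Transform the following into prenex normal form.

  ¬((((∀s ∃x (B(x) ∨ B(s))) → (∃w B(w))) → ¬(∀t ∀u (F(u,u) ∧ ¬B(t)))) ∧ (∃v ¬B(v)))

∃s ∀x ∃w ∀t ∀u ∀v ((¬B(x) ∧ ¬B(s) ∨ B(w)) ∧ F(u,u) ∧ ¬B(t) ∨ B(v))

First replace A → B with ¬A ∨ B.
  ¬((¬(¬(∀s ∃x (B(x) ∨ B(s))) ∨ (∃w B(w))) ∨ ¬(∀t ∀u (F(u,u) ∧ ¬B(t)))) ∧ (∃v ¬B(v)))
Move each ¬ inward, flipping quantifiers it crosses:
  ((∃s ∀x (¬B(x) ∧ ¬B(s))) ∨ (∃w B(w))) ∧ (∀t ∀u (F(u,u) ∧ ¬B(t))) ∨ (∀v B(v))
Pull the quantifiers to the front (each side's bound variable is not free in the other side):
  ∃s ∀x ∃w ∀t ∀u ∀v ((¬B(x) ∧ ¬B(s) ∨ B(w)) ∧ F(u,u) ∧ ¬B(t) ∨ B(v))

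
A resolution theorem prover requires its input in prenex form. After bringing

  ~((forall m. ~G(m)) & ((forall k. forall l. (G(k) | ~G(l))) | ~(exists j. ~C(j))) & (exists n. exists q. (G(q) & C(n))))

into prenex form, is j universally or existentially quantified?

Push ¬ through the quantifiers and connectives to reach negation normal form:
  (exists m. G(m)) | (exists k. exists l. (~G(k) & G(l))) & (exists j. ~C(j)) | (forall n. forall q. (~G(q) | ~C(n)))
Finally move all quantifiers to the prefix:
  exists m. exists k. exists l. exists j. forall n. forall q. (G(m) | ~G(k) & G(l) & ~C(j) | ~G(q) | ~C(n))
The quantifier exists j sits under an even number of negations, so it remains existential.

existential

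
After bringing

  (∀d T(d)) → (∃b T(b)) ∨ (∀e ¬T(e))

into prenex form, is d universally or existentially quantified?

First replace A → B with ¬A ∨ B.
  ¬(∀d T(d)) ∨ (∃b T(b)) ∨ (∀e ¬T(e))
Drive negations inward (¬∀x A ≡ ∃x ¬A, ¬∃x A ≡ ∀x ¬A, De Morgan for ∧/∨):
  (∃d ¬T(d)) ∨ (∃b T(b)) ∨ (∀e ¬T(e))
All bound variables are already distinct, so no renaming is needed.
Pull the quantifiers to the front (each side's bound variable is not free in the other side):
  ∃d ∃b ∀e (¬T(d) ∨ T(b) ∨ ¬T(e))
The quantifier ∀d sits under an odd number of negations (counting the antecedent side of each →), so it flips to ∃d.

existential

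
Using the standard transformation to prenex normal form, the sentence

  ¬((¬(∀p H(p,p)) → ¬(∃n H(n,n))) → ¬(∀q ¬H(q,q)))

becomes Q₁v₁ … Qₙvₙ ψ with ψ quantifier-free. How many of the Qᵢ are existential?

0

Rewrite implications/biconditionals: A → B as ¬A ∨ B.
  ¬(¬(¬¬(∀p H(p,p)) ∨ ¬(∃n H(n,n))) ∨ ¬(∀q ¬H(q,q)))
Move each ¬ inward, flipping quantifiers it crosses:
  ((∀p H(p,p)) ∨ (∀n ¬H(n,n))) ∧ (∀q ¬H(q,q))
All bound variables are already distinct, so no renaming is needed.
Finally move all quantifiers to the prefix:
  ∀p ∀n ∀q ((H(p,p) ∨ ¬H(n,n)) ∧ ¬H(q,q))
The prefix is ∀p ∀n ∀q: 3 universal, 0 existential.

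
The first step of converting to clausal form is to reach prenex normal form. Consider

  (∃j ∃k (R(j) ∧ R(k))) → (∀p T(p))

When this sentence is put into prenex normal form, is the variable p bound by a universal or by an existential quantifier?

Rewrite implications/biconditionals: A → B as ¬A ∨ B.
  ¬(∃j ∃k (R(j) ∧ R(k))) ∨ (∀p T(p))
Drive negations inward (¬∀x A ≡ ∃x ¬A, ¬∃x A ≡ ∀x ¬A, De Morgan for ∧/∨):
  (∀j ∀k (¬R(j) ∨ ¬R(k))) ∨ (∀p T(p))
All bound variables are already distinct, so no renaming is needed.
Pull the quantifiers to the front (each side's bound variable is not free in the other side):
  ∀j ∀k ∀p (¬R(j) ∨ ¬R(k) ∨ T(p))
The quantifier ∀p sits under an even number of negations (counting the antecedent side of each →), so it remains universal.

universal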